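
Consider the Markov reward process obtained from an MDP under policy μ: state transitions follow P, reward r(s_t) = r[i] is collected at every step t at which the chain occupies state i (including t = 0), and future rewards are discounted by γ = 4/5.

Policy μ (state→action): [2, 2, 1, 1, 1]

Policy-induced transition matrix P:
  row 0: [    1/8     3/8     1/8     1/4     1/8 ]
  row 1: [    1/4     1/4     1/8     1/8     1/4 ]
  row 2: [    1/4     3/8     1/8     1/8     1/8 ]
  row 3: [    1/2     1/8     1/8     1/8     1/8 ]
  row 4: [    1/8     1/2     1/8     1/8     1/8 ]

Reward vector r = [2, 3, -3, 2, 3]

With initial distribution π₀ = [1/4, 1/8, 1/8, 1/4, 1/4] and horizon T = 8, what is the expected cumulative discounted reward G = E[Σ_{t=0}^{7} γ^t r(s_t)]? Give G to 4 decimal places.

t=0: π = [0.2500, 0.1250, 0.1250, 0.2500, 0.2500], E[r] = 1.7500, γ^t·E[r] = 1.750000, running G = 1.750000
t=1: π = [0.2500, 0.3281, 0.1250, 0.1563, 0.1406], E[r] = 1.8438, γ^t·E[r] = 1.475000, running G = 3.225000
t=2: π = [0.2402, 0.3125, 0.1250, 0.1563, 0.1660], E[r] = 1.8535, γ^t·E[r] = 1.186250, running G = 4.411250
t=3: π = [0.2383, 0.3176, 0.1250, 0.1550, 0.1641], E[r] = 1.8567, γ^t·E[r] = 0.950625, running G = 5.361875
t=4: π = [0.2385, 0.3170, 0.1250, 0.1548, 0.1647], E[r] = 1.8568, γ^t·E[r] = 0.760525, running G = 6.122400
t=5: π = [0.2383, 0.3173, 0.1250, 0.1548, 0.1646], E[r] = 1.8569, γ^t·E[r] = 0.608466, running G = 6.730866
t=6: π = [0.2383, 0.3172, 0.1250, 0.1548, 0.1647], E[r] = 1.8569, γ^t·E[r] = 0.486769, running G = 7.217635
t=7: π = [0.2383, 0.3172, 0.1250, 0.1548, 0.1647], E[r] = 1.8569, γ^t·E[r] = 0.389417, running G = 7.607052

G = 7.6071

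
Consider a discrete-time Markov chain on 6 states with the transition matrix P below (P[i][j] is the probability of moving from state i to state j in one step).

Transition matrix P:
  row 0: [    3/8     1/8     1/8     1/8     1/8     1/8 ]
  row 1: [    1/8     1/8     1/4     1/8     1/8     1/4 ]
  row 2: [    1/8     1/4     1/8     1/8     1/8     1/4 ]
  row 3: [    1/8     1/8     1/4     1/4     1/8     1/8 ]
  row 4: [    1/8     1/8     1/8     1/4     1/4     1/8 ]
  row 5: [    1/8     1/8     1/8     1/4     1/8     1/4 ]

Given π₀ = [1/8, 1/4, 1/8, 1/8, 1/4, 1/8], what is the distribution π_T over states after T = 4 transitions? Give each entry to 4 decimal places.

t=0: π = [0.1250, 0.2500, 0.1250, 0.1250, 0.2500, 0.1250]
t=1: π = [0.1563, 0.1406, 0.1719, 0.1875, 0.1563, 0.1875]
t=2: π = [0.1641, 0.1465, 0.1660, 0.1914, 0.1445, 0.1875]
t=3: π = [0.1660, 0.1458, 0.1672, 0.1904, 0.1431, 0.1875]
t=4: π = [0.1665, 0.1459, 0.1670, 0.1901, 0.1429, 0.1876]

π = [0.1665, 0.1459, 0.1670, 0.1901, 0.1429, 0.1876]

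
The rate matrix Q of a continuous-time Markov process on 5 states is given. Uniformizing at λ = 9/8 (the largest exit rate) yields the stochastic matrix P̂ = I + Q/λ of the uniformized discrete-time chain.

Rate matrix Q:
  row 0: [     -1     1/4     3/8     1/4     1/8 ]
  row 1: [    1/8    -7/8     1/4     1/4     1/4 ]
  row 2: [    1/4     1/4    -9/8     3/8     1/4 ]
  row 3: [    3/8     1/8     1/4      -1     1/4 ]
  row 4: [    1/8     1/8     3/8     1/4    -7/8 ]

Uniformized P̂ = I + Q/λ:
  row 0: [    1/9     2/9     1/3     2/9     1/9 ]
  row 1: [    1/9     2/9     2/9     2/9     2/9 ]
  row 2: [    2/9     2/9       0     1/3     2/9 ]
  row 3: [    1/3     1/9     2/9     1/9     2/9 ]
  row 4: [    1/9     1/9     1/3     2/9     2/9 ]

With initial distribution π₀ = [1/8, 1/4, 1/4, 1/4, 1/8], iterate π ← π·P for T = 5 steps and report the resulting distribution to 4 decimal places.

t=0: π = [0.1250, 0.2500, 0.2500, 0.2500, 0.1250]
t=1: π = [0.1944, 0.1806, 0.1944, 0.2222, 0.2083]
t=2: π = [0.1821, 0.1744, 0.2238, 0.2191, 0.2006]
t=3: π = [0.1847, 0.1756, 0.2150, 0.2227, 0.2020]
t=4: π = [0.1845, 0.1750, 0.2174, 0.2214, 0.2017]
t=5: π = [0.1845, 0.1752, 0.2168, 0.2218, 0.2017]

π = [0.1845, 0.1752, 0.2168, 0.2218, 0.2017]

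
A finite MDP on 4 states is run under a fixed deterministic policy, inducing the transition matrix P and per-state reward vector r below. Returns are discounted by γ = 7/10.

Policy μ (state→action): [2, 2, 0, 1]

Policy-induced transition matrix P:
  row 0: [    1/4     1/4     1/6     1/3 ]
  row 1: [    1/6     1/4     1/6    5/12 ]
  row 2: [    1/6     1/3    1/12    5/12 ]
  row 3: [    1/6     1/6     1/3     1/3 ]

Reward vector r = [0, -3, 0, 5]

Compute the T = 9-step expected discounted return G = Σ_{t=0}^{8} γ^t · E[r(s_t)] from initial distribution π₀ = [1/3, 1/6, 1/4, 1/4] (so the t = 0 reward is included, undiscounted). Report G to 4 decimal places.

G = 3.2267

t=0: π = [0.3333, 0.1667, 0.2500, 0.2500], E[r] = 0.7500, γ^t·E[r] = 0.750000, running G = 0.750000
t=1: π = [0.1944, 0.2500, 0.1875, 0.3681], E[r] = 1.0903, γ^t·E[r] = 0.763194, running G = 1.513194
t=2: π = [0.1829, 0.2350, 0.2124, 0.3698], E[r] = 1.1441, γ^t·E[r] = 0.560608, running G = 2.073802
t=3: π = [0.1819, 0.2369, 0.2106, 0.3706], E[r] = 1.1424, γ^t·E[r] = 0.391846, running G = 2.465648
t=4: π = [0.1818, 0.2367, 0.2109, 0.3706], E[r] = 1.1431, γ^t·E[r] = 0.274463, running G = 2.740112
t=5: π = [0.1818, 0.2367, 0.2109, 0.3706], E[r] = 1.1431, γ^t·E[r] = 0.192118, running G = 2.932229
t=6: π = [0.1818, 0.2367, 0.2109, 0.3706], E[r] = 1.1431, γ^t·E[r] = 0.134483, running G = 3.066713
t=7: π = [0.1818, 0.2367, 0.2109, 0.3706], E[r] = 1.1431, γ^t·E[r] = 0.094138, running G = 3.160851
t=8: π = [0.1818, 0.2367, 0.2109, 0.3706], E[r] = 1.1431, γ^t·E[r] = 0.065897, running G = 3.226747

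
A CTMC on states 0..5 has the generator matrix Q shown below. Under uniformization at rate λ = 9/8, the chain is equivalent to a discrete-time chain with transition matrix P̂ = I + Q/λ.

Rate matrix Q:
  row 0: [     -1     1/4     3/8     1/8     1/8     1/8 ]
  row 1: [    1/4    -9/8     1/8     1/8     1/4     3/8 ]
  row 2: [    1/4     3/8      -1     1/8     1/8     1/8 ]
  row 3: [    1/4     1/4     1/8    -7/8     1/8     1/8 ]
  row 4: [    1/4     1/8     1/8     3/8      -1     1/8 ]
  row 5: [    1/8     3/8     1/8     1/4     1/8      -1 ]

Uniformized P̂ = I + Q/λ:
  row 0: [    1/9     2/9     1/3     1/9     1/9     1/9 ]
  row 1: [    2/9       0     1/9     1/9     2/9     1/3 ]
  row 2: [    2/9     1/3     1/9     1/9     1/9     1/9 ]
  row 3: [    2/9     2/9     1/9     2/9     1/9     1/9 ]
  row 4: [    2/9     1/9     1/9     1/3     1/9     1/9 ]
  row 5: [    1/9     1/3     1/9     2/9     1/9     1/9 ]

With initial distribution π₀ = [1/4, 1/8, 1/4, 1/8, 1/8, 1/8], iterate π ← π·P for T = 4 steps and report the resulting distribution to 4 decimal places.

π = [0.1847, 0.1974, 0.1519, 0.1775, 0.1332, 0.1553]

t=0: π = [0.2500, 0.1250, 0.2500, 0.1250, 0.1250, 0.1250]
t=1: π = [0.1806, 0.2222, 0.1667, 0.1667, 0.1250, 0.1389]
t=2: π = [0.1867, 0.1929, 0.1512, 0.1728, 0.1358, 0.1605]
t=3: π = [0.1836, 0.1989, 0.1526, 0.1783, 0.1325, 0.1540]
t=4: π = [0.1847, 0.1974, 0.1519, 0.1775, 0.1332, 0.1553]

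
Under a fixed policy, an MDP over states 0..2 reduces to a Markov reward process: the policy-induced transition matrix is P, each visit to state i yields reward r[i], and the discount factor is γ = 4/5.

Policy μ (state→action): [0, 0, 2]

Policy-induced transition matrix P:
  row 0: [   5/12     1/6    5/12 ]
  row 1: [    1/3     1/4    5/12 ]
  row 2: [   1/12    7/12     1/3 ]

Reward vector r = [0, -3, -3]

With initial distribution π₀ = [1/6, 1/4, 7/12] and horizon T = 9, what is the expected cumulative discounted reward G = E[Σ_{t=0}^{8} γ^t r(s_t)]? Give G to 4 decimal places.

G = -10.0422

t=0: π = [0.1667, 0.2500, 0.5833], E[r] = -2.5000, γ^t·E[r] = -2.500000, running G = -2.500000
t=1: π = [0.2014, 0.4306, 0.3681], E[r] = -2.3958, γ^t·E[r] = -1.916667, running G = -4.416667
t=2: π = [0.2581, 0.3559, 0.3860], E[r] = -2.2257, γ^t·E[r] = -1.424444, running G = -5.841111
t=3: π = [0.2583, 0.3572, 0.3845], E[r] = -2.2250, γ^t·E[r] = -1.139185, running G = -6.980296
t=4: π = [0.2587, 0.3566, 0.3846], E[r] = -2.2238, γ^t·E[r] = -0.910864, running G = -7.891160
t=5: π = [0.2587, 0.3566, 0.3846], E[r] = -2.2238, γ^t·E[r] = -0.728690, running G = -8.619850
t=6: π = [0.2587, 0.3566, 0.3846], E[r] = -2.2238, γ^t·E[r] = -0.582950, running G = -9.202800
t=7: π = [0.2587, 0.3566, 0.3846], E[r] = -2.2238, γ^t·E[r] = -0.466360, running G = -9.669160
t=8: π = [0.2587, 0.3566, 0.3846], E[r] = -2.2238, γ^t·E[r] = -0.373088, running G = -10.042247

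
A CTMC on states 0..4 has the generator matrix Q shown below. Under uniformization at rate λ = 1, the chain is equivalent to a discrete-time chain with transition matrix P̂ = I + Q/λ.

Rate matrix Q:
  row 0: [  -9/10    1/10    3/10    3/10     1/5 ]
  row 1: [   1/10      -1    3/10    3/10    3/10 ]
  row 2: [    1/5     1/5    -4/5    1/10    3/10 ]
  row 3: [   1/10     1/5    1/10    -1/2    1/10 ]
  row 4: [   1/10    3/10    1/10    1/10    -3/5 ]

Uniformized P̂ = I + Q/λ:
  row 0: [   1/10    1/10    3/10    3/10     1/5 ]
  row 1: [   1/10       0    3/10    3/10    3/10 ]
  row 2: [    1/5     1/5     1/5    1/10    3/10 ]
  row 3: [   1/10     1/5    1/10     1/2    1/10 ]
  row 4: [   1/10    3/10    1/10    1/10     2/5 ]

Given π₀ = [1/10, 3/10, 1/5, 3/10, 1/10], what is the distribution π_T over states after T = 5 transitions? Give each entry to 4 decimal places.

t=0: π = [0.1000, 0.3000, 0.2000, 0.3000, 0.1000]
t=1: π = [0.1200, 0.1400, 0.2000, 0.3000, 0.2400]
t=2: π = [0.1200, 0.1840, 0.1720, 0.2720, 0.2520]
t=3: π = [0.1172, 0.1764, 0.1780, 0.2696, 0.2588]
t=4: π = [0.1178, 0.1789, 0.1765, 0.2666, 0.2602]
t=5: π = [0.1177, 0.1785, 0.1770, 0.2660, 0.2609]

π = [0.1177, 0.1785, 0.1770, 0.2660, 0.2609]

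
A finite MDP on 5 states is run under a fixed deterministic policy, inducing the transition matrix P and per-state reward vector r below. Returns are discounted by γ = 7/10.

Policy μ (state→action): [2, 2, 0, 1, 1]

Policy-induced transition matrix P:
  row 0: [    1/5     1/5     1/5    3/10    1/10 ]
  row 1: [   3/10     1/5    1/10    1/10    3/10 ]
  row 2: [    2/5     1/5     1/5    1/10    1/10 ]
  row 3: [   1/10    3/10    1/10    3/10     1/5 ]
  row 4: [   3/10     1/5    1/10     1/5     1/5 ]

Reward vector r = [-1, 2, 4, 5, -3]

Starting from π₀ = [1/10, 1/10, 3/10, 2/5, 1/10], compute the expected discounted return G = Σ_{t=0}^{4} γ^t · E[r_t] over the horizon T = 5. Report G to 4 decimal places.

t=0: π = [0.1000, 0.1000, 0.3000, 0.4000, 0.1000], E[r] = 3.0000, γ^t·E[r] = 3.000000, running G = 3.000000
t=1: π = [0.2400, 0.2400, 0.1400, 0.2100, 0.1700], E[r] = 1.3400, γ^t·E[r] = 0.938000, running G = 3.938000
t=2: π = [0.2480, 0.2210, 0.1380, 0.2070, 0.1860], E[r] = 1.2230, γ^t·E[r] = 0.599270, running G = 4.537270
t=3: π = [0.2476, 0.2207, 0.1386, 0.2096, 0.1835], E[r] = 1.2457, γ^t·E[r] = 0.427275, running G = 4.964545
t=4: π = [0.2472, 0.2210, 0.1386, 0.2098, 0.1835], E[r] = 1.2478, γ^t·E[r] = 0.299602, running G = 5.264147

G = 5.2641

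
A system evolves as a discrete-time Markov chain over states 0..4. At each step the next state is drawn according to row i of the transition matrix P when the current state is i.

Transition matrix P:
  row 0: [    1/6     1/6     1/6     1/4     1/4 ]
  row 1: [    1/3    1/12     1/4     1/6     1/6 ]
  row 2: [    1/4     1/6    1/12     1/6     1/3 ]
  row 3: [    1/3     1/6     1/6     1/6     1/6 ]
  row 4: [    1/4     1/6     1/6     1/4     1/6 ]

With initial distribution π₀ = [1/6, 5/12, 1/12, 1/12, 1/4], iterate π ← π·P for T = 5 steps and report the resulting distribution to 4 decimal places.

t=0: π = [0.1667, 0.4167, 0.0833, 0.0833, 0.2500]
t=1: π = [0.2778, 0.1319, 0.1944, 0.2014, 0.1944]
t=2: π = [0.2546, 0.1557, 0.1615, 0.2060, 0.2222]
t=3: π = [0.2589, 0.1537, 0.1662, 0.2064, 0.2148]
t=4: π = [0.2584, 0.1539, 0.1656, 0.2061, 0.2159]
t=5: π = [0.2585, 0.1538, 0.1657, 0.2062, 0.2158]

π = [0.2585, 0.1538, 0.1657, 0.2062, 0.2158]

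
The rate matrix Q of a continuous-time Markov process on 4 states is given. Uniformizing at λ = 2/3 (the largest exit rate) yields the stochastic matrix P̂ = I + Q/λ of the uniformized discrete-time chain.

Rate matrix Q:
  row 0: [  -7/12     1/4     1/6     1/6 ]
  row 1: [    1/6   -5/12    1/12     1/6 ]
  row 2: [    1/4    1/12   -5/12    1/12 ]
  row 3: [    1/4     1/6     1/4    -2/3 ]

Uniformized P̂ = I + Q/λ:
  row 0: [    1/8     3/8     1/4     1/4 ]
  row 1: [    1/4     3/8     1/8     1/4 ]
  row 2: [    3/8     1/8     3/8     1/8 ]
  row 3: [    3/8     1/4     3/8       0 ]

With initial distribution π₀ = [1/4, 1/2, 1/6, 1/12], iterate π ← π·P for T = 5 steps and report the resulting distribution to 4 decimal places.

π = [0.2713, 0.2861, 0.2695, 0.1731]

t=0: π = [0.2500, 0.5000, 0.1667, 0.0833]
t=1: π = [0.2500, 0.3229, 0.2188, 0.2083]
t=2: π = [0.2721, 0.2943, 0.2630, 0.1706]
t=3: π = [0.2702, 0.2879, 0.2674, 0.1745]
t=4: π = [0.2715, 0.2863, 0.2692, 0.1730]
t=5: π = [0.2713, 0.2861, 0.2695, 0.1731]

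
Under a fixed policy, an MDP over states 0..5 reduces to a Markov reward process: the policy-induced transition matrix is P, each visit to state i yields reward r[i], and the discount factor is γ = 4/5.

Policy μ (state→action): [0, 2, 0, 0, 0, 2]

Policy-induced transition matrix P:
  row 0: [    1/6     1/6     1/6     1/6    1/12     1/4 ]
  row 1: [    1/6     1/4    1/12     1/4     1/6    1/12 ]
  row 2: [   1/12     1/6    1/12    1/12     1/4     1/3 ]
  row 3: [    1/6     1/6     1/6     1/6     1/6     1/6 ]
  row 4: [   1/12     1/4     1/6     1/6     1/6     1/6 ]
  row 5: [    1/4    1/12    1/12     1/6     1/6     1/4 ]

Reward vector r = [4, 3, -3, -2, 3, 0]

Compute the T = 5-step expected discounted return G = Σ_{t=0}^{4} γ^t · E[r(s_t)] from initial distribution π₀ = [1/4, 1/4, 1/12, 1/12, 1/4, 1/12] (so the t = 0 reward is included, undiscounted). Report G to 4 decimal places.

t=0: π = [0.2500, 0.2500, 0.0833, 0.0833, 0.2500, 0.0833], E[r] = 2.0833, γ^t·E[r] = 2.083333, running G = 2.083333
t=1: π = [0.1458, 0.2014, 0.1319, 0.1806, 0.1528, 0.1875], E[r] = 0.8889, γ^t·E[r] = 0.711111, running G = 2.794444
t=2: π = [0.1586, 0.1806, 0.1233, 0.1725, 0.1655, 0.1997], E[r] = 0.9578, γ^t·E[r] = 0.612963, running G = 3.407407
t=3: π = [0.1592, 0.1789, 0.1247, 0.1714, 0.1637, 0.2020], E[r] = 0.9477, γ^t·E[r] = 0.485235, running G = 3.892642
t=4: π = [0.1595, 0.1784, 0.1245, 0.1712, 0.1638, 0.2027], E[r] = 0.9484, γ^t·E[r] = 0.388469, running G = 4.281111

G = 4.2811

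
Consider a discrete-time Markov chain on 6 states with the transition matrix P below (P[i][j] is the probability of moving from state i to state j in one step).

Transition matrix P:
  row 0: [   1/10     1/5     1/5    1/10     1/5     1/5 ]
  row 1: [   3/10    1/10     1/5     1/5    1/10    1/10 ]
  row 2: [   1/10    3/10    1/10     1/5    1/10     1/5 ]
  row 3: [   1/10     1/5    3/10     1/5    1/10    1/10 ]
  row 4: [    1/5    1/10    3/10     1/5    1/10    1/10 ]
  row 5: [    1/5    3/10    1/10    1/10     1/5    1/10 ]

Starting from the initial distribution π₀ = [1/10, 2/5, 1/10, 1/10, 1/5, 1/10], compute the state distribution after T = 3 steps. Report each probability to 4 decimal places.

π = [0.1685, 0.2001, 0.1961, 0.1702, 0.1298, 0.1353]

t=0: π = [0.1000, 0.4000, 0.1000, 0.1000, 0.2000, 0.1000]
t=1: π = [0.2100, 0.1600, 0.2100, 0.1800, 0.1200, 0.1200]
t=2: π = [0.1560, 0.2050, 0.1970, 0.1670, 0.1330, 0.1420]
t=3: π = [0.1685, 0.2001, 0.1961, 0.1702, 0.1298, 0.1353]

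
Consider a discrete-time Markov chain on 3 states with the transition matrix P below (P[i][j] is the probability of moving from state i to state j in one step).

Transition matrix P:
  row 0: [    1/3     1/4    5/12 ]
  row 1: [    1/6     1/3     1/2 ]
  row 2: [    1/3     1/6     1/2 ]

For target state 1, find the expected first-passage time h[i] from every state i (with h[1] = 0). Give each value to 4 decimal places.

h = [4.7143, 0.0000, 5.1429]

First-step conditioning: h[1] = 0; for i ≠ 1, h[i] = 1 + Σ_k P[i][k]·h[k].
  h[0] = 1 + 1/3·h[0] + 5/12·h[2]
  h[2] = 1 + 1/3·h[0] + 1/2·h[2]
Solving the 2×2 linear system over states ≠ 1 gives exactly h = [33/7, 0, 36/7] (h[1] = 0 is the target).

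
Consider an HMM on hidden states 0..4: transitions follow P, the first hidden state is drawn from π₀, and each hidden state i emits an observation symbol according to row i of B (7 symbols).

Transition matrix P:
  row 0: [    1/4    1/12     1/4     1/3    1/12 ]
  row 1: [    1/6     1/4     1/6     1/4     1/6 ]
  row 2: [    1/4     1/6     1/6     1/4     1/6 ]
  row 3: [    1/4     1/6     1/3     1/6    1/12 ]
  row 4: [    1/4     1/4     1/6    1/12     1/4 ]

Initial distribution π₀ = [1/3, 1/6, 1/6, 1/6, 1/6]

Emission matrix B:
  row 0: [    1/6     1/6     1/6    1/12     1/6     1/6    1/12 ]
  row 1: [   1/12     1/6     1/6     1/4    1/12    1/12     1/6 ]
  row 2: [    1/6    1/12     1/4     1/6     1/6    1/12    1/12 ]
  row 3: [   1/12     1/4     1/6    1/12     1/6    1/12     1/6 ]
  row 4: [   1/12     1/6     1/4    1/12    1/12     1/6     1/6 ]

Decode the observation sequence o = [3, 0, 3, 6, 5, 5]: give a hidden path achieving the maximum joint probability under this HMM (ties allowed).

t=0: δ = [2.778e-02, 4.167e-02, 2.778e-02, 1.389e-02, 1.389e-02]  (obs o_0=3)
t=1: δ = [1.157e-03, 8.681e-04, 1.157e-03, 8.681e-04, 5.787e-04]  ψ = [0, 1, 0, 1, 1]  (obs o_1=0)
t=2: δ = [2.411e-05, 5.425e-05, 4.823e-05, 3.215e-05, 1.608e-05]  ψ = [0, 1, 0, 0, 2]  (obs o_2=3)
t=3: δ = [1.005e-06, 2.261e-06, 8.931e-07, 2.261e-06, 1.507e-06]  ψ = [2, 1, 3, 1, 1]  (obs o_3=6)
t=4: δ = [9.419e-08, 4.710e-08, 6.279e-08, 4.710e-08, 6.279e-08]  ψ = [3, 1, 3, 1, 1]  (obs o_4=5)
t=5: δ = [3.925e-09, 1.308e-09, 1.962e-09, 2.616e-09, 2.616e-09]  ψ = [0, 4, 0, 0, 4]  (obs o_5=5)
backtrack: best end state = 0; path = [1, 1, 1, 3, 0, 0]

path = [1, 1, 1, 3, 0, 0]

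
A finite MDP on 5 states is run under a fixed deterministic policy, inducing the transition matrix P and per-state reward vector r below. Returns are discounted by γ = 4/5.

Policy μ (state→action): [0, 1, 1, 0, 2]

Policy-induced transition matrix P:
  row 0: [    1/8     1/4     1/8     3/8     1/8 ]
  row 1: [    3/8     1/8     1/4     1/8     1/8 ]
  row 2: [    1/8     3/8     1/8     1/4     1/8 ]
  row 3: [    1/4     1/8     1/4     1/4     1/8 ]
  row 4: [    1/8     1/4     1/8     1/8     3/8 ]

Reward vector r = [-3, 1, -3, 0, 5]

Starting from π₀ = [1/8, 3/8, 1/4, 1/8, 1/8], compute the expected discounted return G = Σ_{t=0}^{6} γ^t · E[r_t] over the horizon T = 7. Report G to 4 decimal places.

t=0: π = [0.1250, 0.3750, 0.2500, 0.1250, 0.1250], E[r] = -0.1250, γ^t·E[r] = -0.125000, running G = -0.125000
t=1: π = [0.2344, 0.2188, 0.1875, 0.2031, 0.1563], E[r] = -0.2656, γ^t·E[r] = -0.212500, running G = -0.337500
t=2: π = [0.2051, 0.2207, 0.1777, 0.2324, 0.1641], E[r] = -0.1074, γ^t·E[r] = -0.068750, running G = -0.406250
t=3: π = [0.2092, 0.2156, 0.1816, 0.2275, 0.1660], E[r] = -0.1270, γ^t·E[r] = -0.065000, running G = -0.471250
t=4: π = [0.2073, 0.2173, 0.1804, 0.2285, 0.1665], E[r] = -0.1133, γ^t·E[r] = -0.046425, running G = -0.517675
t=5: π = [0.2079, 0.2168, 0.1807, 0.2279, 0.1666], E[r] = -0.1159, γ^t·E[r] = -0.037966, running G = -0.555641
t=6: π = [0.2077, 0.2170, 0.1806, 0.2281, 0.1667], E[r] = -0.1146, γ^t·E[r] = -0.030044, running G = -0.585685

G = -0.5857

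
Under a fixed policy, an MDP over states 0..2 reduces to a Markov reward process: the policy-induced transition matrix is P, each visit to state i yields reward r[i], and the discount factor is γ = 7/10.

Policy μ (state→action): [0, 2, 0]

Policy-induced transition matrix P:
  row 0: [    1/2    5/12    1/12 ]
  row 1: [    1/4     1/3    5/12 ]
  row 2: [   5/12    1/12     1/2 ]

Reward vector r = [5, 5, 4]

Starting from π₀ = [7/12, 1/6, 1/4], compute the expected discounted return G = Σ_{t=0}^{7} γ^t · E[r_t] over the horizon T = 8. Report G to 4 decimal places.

G = 14.8497

t=0: π = [0.5833, 0.1667, 0.2500], E[r] = 4.7500, γ^t·E[r] = 4.750000, running G = 4.750000
t=1: π = [0.4375, 0.3194, 0.2431], E[r] = 4.7569, γ^t·E[r] = 3.329861, running G = 8.079861
t=2: π = [0.3999, 0.3090, 0.2911], E[r] = 4.7089, γ^t·E[r] = 2.307367, running G = 10.387228
t=3: π = [0.3985, 0.2939, 0.3076], E[r] = 4.6924, γ^t·E[r] = 1.609483, running G = 11.996711
t=4: π = [0.4009, 0.2896, 0.3095], E[r] = 4.6905, γ^t·E[r] = 1.126195, running G = 13.122907
t=5: π = [0.4018, 0.2894, 0.3088], E[r] = 4.6912, γ^t·E[r] = 0.788446, running G = 13.911352
t=6: π = [0.4019, 0.2896, 0.3085], E[r] = 4.6915, γ^t·E[r] = 0.551954, running G = 14.463306
t=7: π = [0.4019, 0.2897, 0.3084], E[r] = 4.6916, γ^t·E[r] = 0.386374, running G = 14.849680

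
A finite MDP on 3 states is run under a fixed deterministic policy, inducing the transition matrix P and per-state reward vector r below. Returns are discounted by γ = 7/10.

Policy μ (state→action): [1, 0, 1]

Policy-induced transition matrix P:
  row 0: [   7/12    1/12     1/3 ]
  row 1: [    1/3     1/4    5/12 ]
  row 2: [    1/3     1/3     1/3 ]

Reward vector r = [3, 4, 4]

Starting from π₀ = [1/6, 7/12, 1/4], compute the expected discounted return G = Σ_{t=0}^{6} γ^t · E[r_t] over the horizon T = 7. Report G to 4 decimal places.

G = 11.2125

t=0: π = [0.1667, 0.5833, 0.2500], E[r] = 3.8333, γ^t·E[r] = 3.833333, running G = 3.833333
t=1: π = [0.3750, 0.2431, 0.3819], E[r] = 3.6250, γ^t·E[r] = 2.537500, running G = 6.370833
t=2: π = [0.4271, 0.2193, 0.3536], E[r] = 3.5729, γ^t·E[r] = 1.750729, running G = 8.121563
t=3: π = [0.4401, 0.2083, 0.3516], E[r] = 3.5599, γ^t·E[r] = 1.221044, running G = 9.342607
t=4: π = [0.4434, 0.2060, 0.3507], E[r] = 3.5566, γ^t·E[r] = 0.853949, running G = 10.196556
t=5: π = [0.4442, 0.2053, 0.3505], E[r] = 3.5558, γ^t·E[r] = 0.597628, running G = 10.794184
t=6: π = [0.4444, 0.2052, 0.3504], E[r] = 3.5556, γ^t·E[r] = 0.418316, running G = 11.212500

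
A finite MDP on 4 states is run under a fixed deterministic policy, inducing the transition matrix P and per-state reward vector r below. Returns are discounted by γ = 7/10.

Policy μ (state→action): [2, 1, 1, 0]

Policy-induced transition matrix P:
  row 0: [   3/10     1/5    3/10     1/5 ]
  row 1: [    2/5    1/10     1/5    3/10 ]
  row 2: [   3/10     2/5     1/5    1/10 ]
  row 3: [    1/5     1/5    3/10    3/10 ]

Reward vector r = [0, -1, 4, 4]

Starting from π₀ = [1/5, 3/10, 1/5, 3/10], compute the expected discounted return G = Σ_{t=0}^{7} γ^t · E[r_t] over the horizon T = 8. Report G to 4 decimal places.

t=0: π = [0.2000, 0.3000, 0.2000, 0.3000], E[r] = 1.7000, γ^t·E[r] = 1.700000, running G = 1.700000
t=1: π = [0.3000, 0.2100, 0.2500, 0.2400], E[r] = 1.7500, γ^t·E[r] = 1.225000, running G = 2.925000
t=2: π = [0.2970, 0.2290, 0.2540, 0.2200], E[r] = 1.6670, γ^t·E[r] = 0.816830, running G = 3.741830
t=3: π = [0.3009, 0.2279, 0.2517, 0.2195], E[r] = 1.6569, γ^t·E[r] = 0.568317, running G = 4.310147
t=4: π = [0.3008, 0.2276, 0.2520, 0.2196], E[r] = 1.6589, γ^t·E[r] = 0.398299, running G = 4.708446
t=5: π = [0.3008, 0.2277, 0.2520, 0.2195], E[r] = 1.6585, γ^t·E[r] = 0.278751, running G = 4.987198
t=6: π = [0.3008, 0.2276, 0.2520, 0.2195], E[r] = 1.6585, γ^t·E[r] = 0.195124, running G = 5.182322
t=7: π = [0.3008, 0.2276, 0.2520, 0.2195], E[r] = 1.6585, γ^t·E[r] = 0.136588, running G = 5.318909

G = 5.3189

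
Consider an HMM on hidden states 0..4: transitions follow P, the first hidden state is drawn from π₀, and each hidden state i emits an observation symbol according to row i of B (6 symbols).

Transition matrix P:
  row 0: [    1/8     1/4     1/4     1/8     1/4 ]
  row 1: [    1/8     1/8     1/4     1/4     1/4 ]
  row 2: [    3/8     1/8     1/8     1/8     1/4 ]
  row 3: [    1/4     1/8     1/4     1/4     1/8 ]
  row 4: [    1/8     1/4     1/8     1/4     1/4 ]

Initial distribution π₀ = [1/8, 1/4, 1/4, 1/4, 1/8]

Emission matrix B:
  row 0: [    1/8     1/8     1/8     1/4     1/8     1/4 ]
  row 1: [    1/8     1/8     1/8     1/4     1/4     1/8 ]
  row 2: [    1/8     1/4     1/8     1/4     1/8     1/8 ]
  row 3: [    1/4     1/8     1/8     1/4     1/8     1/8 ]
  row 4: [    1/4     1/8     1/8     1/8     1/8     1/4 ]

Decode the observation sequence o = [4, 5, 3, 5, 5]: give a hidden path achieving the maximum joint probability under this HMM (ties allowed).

path = [2, 0, 2, 0, 4]

t=0: δ = [1.562e-02, 6.250e-02, 3.125e-02, 3.125e-02, 1.562e-02]  (obs o_0=4)
t=1: δ = [2.930e-03, 9.766e-04, 1.953e-03, 1.953e-03, 3.906e-03]  ψ = [2, 1, 1, 1, 1]  (obs o_1=5)
t=2: δ = [1.831e-04, 2.441e-04, 1.831e-04, 2.441e-04, 1.221e-04]  ψ = [2, 4, 0, 4, 4]  (obs o_2=3)
t=3: δ = [1.717e-05, 5.722e-06, 7.629e-06, 7.629e-06, 1.526e-05]  ψ = [2, 0, 1, 1, 1]  (obs o_3=5)
t=4: δ = [7.153e-07, 5.364e-07, 5.364e-07, 4.768e-07, 1.073e-06]  ψ = [2, 0, 0, 4, 0]  (obs o_4=5)
backtrack: best end state = 4; path = [2, 0, 2, 0, 4]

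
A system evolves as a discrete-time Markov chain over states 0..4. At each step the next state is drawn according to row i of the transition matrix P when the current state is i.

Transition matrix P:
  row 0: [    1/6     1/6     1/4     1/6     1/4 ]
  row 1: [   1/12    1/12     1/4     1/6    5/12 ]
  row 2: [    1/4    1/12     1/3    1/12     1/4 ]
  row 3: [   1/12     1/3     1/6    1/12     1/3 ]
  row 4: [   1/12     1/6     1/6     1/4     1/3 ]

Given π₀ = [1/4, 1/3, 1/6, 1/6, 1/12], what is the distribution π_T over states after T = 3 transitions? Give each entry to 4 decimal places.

π = [0.1331, 0.1612, 0.2296, 0.1602, 0.3160]

t=0: π = [0.2500, 0.3333, 0.1667, 0.1667, 0.0833]
t=1: π = [0.1319, 0.1528, 0.2431, 0.1458, 0.3264]
t=2: π = [0.1348, 0.1580, 0.2309, 0.1615, 0.3148]
t=3: π = [0.1331, 0.1612, 0.2296, 0.1602, 0.3160]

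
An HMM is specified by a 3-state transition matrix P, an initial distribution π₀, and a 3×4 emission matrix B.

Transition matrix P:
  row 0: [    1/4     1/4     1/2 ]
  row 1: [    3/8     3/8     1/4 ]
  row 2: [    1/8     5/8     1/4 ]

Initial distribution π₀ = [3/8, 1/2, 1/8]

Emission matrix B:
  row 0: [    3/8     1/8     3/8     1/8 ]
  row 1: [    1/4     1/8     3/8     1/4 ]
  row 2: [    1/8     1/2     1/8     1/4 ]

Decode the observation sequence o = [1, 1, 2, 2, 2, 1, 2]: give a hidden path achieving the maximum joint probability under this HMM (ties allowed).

t=0: δ = [4.688e-02, 6.250e-02, 6.250e-02]  (obs o_0=1)
t=1: δ = [2.930e-03, 4.883e-03, 1.172e-02]  ψ = [1, 2, 0]  (obs o_1=1)
t=2: δ = [6.866e-04, 2.747e-03, 3.662e-04]  ψ = [1, 2, 2]  (obs o_2=2)
t=3: δ = [3.862e-04, 3.862e-04, 8.583e-05]  ψ = [1, 1, 1]  (obs o_3=2)
t=4: δ = [5.431e-05, 5.431e-05, 2.414e-05]  ψ = [1, 1, 0]  (obs o_4=2)
t=5: δ = [2.546e-06, 2.546e-06, 1.358e-05]  ψ = [1, 1, 0]  (obs o_5=1)
t=6: δ = [6.365e-07, 3.183e-06, 4.243e-07]  ψ = [2, 2, 2]  (obs o_6=2)
backtrack: best end state = 1; path = [0, 2, 1, 1, 0, 2, 1]

path = [0, 2, 1, 1, 0, 2, 1]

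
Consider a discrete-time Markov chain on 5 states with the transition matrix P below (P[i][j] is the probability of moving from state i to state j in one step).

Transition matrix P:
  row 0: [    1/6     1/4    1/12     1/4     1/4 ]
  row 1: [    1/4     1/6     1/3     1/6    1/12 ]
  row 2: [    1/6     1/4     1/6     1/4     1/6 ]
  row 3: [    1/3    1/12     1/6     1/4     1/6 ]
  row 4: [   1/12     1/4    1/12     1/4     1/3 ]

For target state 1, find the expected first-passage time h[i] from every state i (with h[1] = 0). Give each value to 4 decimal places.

First-step conditioning: h[1] = 0; for i ≠ 1, h[i] = 1 + Σ_k P[i][k]·h[k].
  h[0] = 1 + 1/6·h[0] + 1/12·h[2] + 1/4·h[3] + 1/4·h[4]
  h[2] = 1 + 1/6·h[0] + 1/6·h[2] + 1/4·h[3] + 1/6·h[4]
  h[3] = 1 + 1/3·h[0] + 1/6·h[2] + 1/4·h[3] + 1/6·h[4]
  h[4] = 1 + 1/12·h[0] + 1/12·h[2] + 1/4·h[3] + 1/3·h[4]
Solving the 4×4 linear system over states ≠ 1 gives exactly h = [24/5, 0, 24/5, 28/5, 24/5] (h[1] = 0 is the target).

h = [4.8000, 0.0000, 4.8000, 5.6000, 4.8000]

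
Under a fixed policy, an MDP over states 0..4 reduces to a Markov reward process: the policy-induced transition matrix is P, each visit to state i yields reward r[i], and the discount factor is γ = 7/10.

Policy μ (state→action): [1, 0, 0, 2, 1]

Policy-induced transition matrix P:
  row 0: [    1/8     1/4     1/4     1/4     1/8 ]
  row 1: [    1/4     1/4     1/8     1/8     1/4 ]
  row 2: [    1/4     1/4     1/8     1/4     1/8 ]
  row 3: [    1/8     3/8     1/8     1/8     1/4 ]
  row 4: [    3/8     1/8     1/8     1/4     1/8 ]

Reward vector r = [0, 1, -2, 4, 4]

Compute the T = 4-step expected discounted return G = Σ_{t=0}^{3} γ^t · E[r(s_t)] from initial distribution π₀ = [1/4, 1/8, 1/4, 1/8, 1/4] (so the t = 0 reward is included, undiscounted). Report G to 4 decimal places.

G = 3.3272

t=0: π = [0.2500, 0.1250, 0.2500, 0.1250, 0.2500], E[r] = 1.1250, γ^t·E[r] = 1.125000, running G = 1.125000
t=1: π = [0.2344, 0.2344, 0.1563, 0.2188, 0.1563], E[r] = 1.4219, γ^t·E[r] = 0.995313, running G = 2.120313
t=2: π = [0.2129, 0.2578, 0.1543, 0.1934, 0.1816], E[r] = 1.4492, γ^t·E[r] = 0.710117, running G = 2.830430
t=3: π = [0.2219, 0.2515, 0.1516, 0.1936, 0.1814], E[r] = 1.4482, γ^t·E[r] = 0.496747, running G = 3.327177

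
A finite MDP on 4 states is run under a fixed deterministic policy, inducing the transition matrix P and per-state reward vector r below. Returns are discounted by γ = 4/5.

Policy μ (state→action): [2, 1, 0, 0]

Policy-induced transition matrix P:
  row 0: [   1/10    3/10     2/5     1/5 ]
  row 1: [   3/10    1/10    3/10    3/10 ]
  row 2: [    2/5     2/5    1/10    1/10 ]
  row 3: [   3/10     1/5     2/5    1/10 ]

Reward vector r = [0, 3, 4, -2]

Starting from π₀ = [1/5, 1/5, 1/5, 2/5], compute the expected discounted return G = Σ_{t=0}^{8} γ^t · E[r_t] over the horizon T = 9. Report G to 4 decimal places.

t=0: π = [0.2000, 0.2000, 0.2000, 0.4000], E[r] = 0.6000, γ^t·E[r] = 0.600000, running G = 0.600000
t=1: π = [0.2800, 0.2400, 0.3200, 0.1600], E[r] = 1.6800, γ^t·E[r] = 1.344000, running G = 1.944000
t=2: π = [0.2760, 0.2680, 0.2800, 0.1760], E[r] = 1.5720, γ^t·E[r] = 1.006080, running G = 2.950080
t=3: π = [0.2728, 0.2568, 0.2892, 0.1812], E[r] = 1.5648, γ^t·E[r] = 0.801178, running G = 3.751258
t=4: π = [0.2744, 0.2594, 0.2876, 0.1786], E[r] = 1.5713, γ^t·E[r] = 0.643596, running G = 4.394854
t=5: π = [0.2739, 0.2590, 0.2878, 0.1793], E[r] = 1.5695, γ^t·E[r] = 0.514299, running G = 4.909153
t=6: π = [0.2740, 0.2590, 0.2878, 0.1792], E[r] = 1.5698, γ^t·E[r] = 0.411517, running G = 5.320669
t=7: π = [0.2740, 0.2590, 0.2878, 0.1792], E[r] = 1.5698, γ^t·E[r] = 0.329209, running G = 5.649879
t=8: π = [0.2740, 0.2590, 0.2878, 0.1792], E[r] = 1.5698, γ^t·E[r] = 0.263366, running G = 5.913245

G = 5.9132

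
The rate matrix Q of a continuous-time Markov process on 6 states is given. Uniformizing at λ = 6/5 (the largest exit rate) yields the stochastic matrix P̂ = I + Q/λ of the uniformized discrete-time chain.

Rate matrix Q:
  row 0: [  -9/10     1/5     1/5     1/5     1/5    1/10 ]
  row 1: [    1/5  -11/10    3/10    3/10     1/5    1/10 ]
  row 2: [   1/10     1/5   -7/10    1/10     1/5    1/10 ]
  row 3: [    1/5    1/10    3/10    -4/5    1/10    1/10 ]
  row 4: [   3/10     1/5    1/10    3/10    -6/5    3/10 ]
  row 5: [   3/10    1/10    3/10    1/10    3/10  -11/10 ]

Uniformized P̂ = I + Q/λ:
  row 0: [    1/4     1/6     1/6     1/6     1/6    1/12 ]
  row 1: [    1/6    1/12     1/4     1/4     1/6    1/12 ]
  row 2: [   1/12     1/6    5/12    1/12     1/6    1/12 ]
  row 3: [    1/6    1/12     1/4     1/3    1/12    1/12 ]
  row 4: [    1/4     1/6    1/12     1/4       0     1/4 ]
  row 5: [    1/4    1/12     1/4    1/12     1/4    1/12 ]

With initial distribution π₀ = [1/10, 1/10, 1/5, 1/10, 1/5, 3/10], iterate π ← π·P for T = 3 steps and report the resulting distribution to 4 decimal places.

π = [0.1819, 0.1310, 0.2531, 0.1907, 0.1372, 0.1063]

t=0: π = [0.1000, 0.1000, 0.2000, 0.1000, 0.2000, 0.3000]
t=1: π = [0.2000, 0.1250, 0.2417, 0.1667, 0.1500, 0.1167]
t=2: π = [0.1854, 0.1326, 0.2486, 0.1875, 0.1375, 0.1083]
t=3: π = [0.1819, 0.1310, 0.2531, 0.1907, 0.1372, 0.1063]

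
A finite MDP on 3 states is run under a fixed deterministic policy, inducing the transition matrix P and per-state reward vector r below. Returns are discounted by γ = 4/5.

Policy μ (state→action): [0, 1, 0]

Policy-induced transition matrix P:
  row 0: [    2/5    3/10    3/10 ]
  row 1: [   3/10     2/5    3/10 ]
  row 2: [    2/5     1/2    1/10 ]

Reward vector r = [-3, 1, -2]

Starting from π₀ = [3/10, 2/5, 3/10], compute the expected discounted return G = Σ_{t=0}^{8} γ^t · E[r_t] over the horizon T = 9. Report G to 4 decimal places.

G = -5.0492

t=0: π = [0.3000, 0.4000, 0.3000], E[r] = -1.1000, γ^t·E[r] = -1.100000, running G = -1.100000
t=1: π = [0.3600, 0.4000, 0.2400], E[r] = -1.1600, γ^t·E[r] = -0.928000, running G = -2.028000
t=2: π = [0.3600, 0.3880, 0.2520], E[r] = -1.1960, γ^t·E[r] = -0.765440, running G = -2.793440
t=3: π = [0.3612, 0.3892, 0.2496], E[r] = -1.1936, γ^t·E[r] = -0.611123, running G = -3.404563
t=4: π = [0.3611, 0.3888, 0.2501], E[r] = -1.1946, γ^t·E[r] = -0.489292, running G = -3.893855
t=5: π = [0.3611, 0.3889, 0.2500], E[r] = -1.1944, γ^t·E[r] = -0.391386, running G = -4.285241
t=6: π = [0.3611, 0.3889, 0.2500], E[r] = -1.1944, γ^t·E[r] = -0.313118, running G = -4.598359
t=7: π = [0.3611, 0.3889, 0.2500], E[r] = -1.1944, γ^t·E[r] = -0.250493, running G = -4.848852
t=8: π = [0.3611, 0.3889, 0.2500], E[r] = -1.1944, γ^t·E[r] = -0.200395, running G = -5.049246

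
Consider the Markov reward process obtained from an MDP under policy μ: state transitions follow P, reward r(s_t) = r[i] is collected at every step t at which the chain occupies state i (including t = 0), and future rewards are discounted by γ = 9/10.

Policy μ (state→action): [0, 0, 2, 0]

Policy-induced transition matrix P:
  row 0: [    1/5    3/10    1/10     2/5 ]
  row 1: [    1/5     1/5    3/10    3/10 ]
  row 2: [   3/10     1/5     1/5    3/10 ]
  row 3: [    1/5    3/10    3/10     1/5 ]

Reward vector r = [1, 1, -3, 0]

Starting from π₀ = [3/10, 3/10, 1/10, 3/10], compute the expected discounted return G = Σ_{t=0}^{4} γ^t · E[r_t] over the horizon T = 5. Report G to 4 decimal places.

G = -0.3914

t=0: π = [0.3000, 0.3000, 0.1000, 0.3000], E[r] = 0.3000, γ^t·E[r] = 0.300000, running G = 0.300000
t=1: π = [0.2100, 0.2600, 0.2300, 0.3000], E[r] = -0.2200, γ^t·E[r] = -0.198000, running G = 0.102000
t=2: π = [0.2230, 0.2510, 0.2350, 0.2910], E[r] = -0.2310, γ^t·E[r] = -0.187110, running G = -0.085110
t=3: π = [0.2235, 0.2514, 0.2319, 0.2932], E[r] = -0.2208, γ^t·E[r] = -0.160963, running G = -0.246073
t=4: π = [0.2232, 0.2517, 0.2321, 0.2930], E[r] = -0.2215, γ^t·E[r] = -0.145306, running G = -0.391380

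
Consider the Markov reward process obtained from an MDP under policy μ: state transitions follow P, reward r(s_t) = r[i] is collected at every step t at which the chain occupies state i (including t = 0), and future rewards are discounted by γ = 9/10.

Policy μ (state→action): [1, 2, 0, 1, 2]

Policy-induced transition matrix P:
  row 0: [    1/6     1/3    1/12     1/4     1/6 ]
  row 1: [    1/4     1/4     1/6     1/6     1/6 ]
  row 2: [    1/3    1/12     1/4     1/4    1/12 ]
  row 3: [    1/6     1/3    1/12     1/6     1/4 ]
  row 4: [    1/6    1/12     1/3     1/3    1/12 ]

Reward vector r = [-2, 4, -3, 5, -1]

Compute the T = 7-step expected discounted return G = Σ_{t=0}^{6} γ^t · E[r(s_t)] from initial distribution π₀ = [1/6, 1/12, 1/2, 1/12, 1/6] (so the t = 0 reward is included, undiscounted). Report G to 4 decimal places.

G = 2.5046

t=0: π = [0.1667, 0.0833, 0.5000, 0.0833, 0.1667], E[r] = -1.2500, γ^t·E[r] = -1.250000, running G = -1.250000
t=1: π = [0.2569, 0.1597, 0.2153, 0.2500, 0.1181], E[r] = 0.6111, γ^t·E[r] = 0.550000, running G = -0.700000
t=2: π = [0.2159, 0.2367, 0.1620, 0.2257, 0.1597], E[r] = 0.9977, γ^t·E[r] = 0.808125, running G = 0.108125
t=3: π = [0.2134, 0.2332, 0.1700, 0.2248, 0.1587], E[r] = 0.9611, γ^t·E[r] = 0.700664, running G = 0.808789
t=4: π = [0.2144, 0.2317, 0.1708, 0.2251, 0.1580], E[r] = 0.9531, γ^t·E[r] = 0.625327, running G = 1.434116
t=5: π = [0.2144, 0.2318, 0.1706, 0.2251, 0.1580], E[r] = 0.9541, γ^t·E[r] = 0.563384, running G = 1.997500
t=6: π = [0.2144, 0.2319, 0.1706, 0.2251, 0.1580], E[r] = 0.9542, γ^t·E[r] = 0.507113, running G = 2.504613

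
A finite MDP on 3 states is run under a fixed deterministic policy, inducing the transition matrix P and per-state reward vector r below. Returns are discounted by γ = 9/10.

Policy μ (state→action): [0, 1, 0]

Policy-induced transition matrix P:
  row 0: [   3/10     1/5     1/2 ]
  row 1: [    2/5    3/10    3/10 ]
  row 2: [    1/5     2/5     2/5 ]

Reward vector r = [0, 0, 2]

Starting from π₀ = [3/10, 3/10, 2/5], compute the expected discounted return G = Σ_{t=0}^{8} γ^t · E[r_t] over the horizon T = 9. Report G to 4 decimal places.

G = 4.8841

t=0: π = [0.3000, 0.3000, 0.4000], E[r] = 0.8000, γ^t·E[r] = 0.800000, running G = 0.800000
t=1: π = [0.2900, 0.3100, 0.4000], E[r] = 0.8000, γ^t·E[r] = 0.720000, running G = 1.520000
t=2: π = [0.2910, 0.3110, 0.3980], E[r] = 0.7960, γ^t·E[r] = 0.644760, running G = 2.164760
t=3: π = [0.2913, 0.3107, 0.3980], E[r] = 0.7960, γ^t·E[r] = 0.580284, running G = 2.745044
t=4: π = [0.2913, 0.3107, 0.3981], E[r] = 0.7961, γ^t·E[r] = 0.522334, running G = 3.267378
t=5: π = [0.2913, 0.3107, 0.3981], E[r] = 0.7961, γ^t·E[r] = 0.470101, running G = 3.737479
t=6: π = [0.2913, 0.3107, 0.3981], E[r] = 0.7961, γ^t·E[r] = 0.423089, running G = 4.160568
t=7: π = [0.2913, 0.3107, 0.3981], E[r] = 0.7961, γ^t·E[r] = 0.380780, running G = 4.541348
t=8: π = [0.2913, 0.3107, 0.3981], E[r] = 0.7961, γ^t·E[r] = 0.342702, running G = 4.884050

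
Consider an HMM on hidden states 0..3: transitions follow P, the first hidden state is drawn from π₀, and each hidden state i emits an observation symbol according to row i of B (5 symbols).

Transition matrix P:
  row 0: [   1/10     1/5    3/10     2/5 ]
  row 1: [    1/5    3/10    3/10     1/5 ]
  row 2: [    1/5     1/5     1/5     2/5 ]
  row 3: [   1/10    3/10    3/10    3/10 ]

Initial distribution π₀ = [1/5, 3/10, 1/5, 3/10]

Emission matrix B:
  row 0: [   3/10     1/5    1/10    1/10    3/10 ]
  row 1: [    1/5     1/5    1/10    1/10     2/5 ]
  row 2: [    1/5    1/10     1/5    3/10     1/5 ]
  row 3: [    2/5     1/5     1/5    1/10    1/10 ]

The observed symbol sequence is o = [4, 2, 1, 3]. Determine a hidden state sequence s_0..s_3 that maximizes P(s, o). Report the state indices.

path = [1, 2, 3, 2]

t=0: δ = [6.000e-02, 1.200e-01, 4.000e-02, 3.000e-02]  (obs o_0=4)
t=1: δ = [2.400e-03, 3.600e-03, 7.200e-03, 4.800e-03]  ψ = [1, 1, 1, 0]  (obs o_1=2)
t=2: δ = [2.880e-04, 2.880e-04, 1.440e-04, 5.760e-04]  ψ = [2, 2, 2, 2]  (obs o_2=1)
t=3: δ = [5.760e-06, 1.728e-05, 5.184e-05, 1.728e-05]  ψ = [1, 3, 3, 3]  (obs o_3=3)
backtrack: best end state = 2; path = [1, 2, 3, 2]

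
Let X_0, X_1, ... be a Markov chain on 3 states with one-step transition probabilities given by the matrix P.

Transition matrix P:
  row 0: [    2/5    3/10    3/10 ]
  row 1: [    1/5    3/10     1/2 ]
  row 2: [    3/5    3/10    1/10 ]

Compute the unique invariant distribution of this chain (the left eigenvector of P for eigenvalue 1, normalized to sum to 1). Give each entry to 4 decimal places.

π = [0.4000, 0.3000, 0.3000]

Balance equations π_j = Σ_i π_i·P[i][j]:
  π_0 = 2/5·π_0 + 1/5·π_1 + 3/5·π_2
  π_1 = 3/10·π_0 + 3/10·π_1 + 3/10·π_2
  normalize: π_0 + π_1 + π_2 = 1
Solving the linear system gives exactly π = [2/5, 3/10, 3/10].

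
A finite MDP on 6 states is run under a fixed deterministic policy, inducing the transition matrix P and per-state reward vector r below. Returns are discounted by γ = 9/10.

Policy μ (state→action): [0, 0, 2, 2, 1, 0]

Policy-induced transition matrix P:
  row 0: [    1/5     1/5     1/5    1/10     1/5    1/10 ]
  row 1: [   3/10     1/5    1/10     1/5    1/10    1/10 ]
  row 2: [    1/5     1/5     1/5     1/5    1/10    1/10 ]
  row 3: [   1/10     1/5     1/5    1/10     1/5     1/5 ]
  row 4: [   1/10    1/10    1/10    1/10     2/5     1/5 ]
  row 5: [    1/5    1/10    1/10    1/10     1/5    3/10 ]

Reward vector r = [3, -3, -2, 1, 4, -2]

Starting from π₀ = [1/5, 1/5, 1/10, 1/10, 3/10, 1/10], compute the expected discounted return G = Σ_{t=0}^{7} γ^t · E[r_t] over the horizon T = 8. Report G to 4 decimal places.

G = 2.9288

t=0: π = [0.2000, 0.2000, 0.1000, 0.1000, 0.3000, 0.1000], E[r] = 0.9000, γ^t·E[r] = 0.900000, running G = 0.900000
t=1: π = [0.1800, 0.1600, 0.1400, 0.1300, 0.2300, 0.1600], E[r] = 0.5100, γ^t·E[r] = 0.459000, running G = 1.359000
t=2: π = [0.1800, 0.1610, 0.1450, 0.1300, 0.2160, 0.1680], E[r] = 0.4250, γ^t·E[r] = 0.344250, running G = 1.703250
t=3: π = [0.1815, 0.1616, 0.1455, 0.1306, 0.2126, 0.1682], E[r] = 0.4133, γ^t·E[r] = 0.301296, running G = 2.004546
t=4: π = [0.1818, 0.1619, 0.1458, 0.1307, 0.2118, 0.1680], E[r] = 0.4103, γ^t·E[r] = 0.269178, running G = 2.273724
t=5: π = [0.1819, 0.1620, 0.1458, 0.1308, 0.2116, 0.1678], E[r] = 0.4095, γ^t·E[r] = 0.241832, running G = 2.515556
t=6: π = [0.1820, 0.1621, 0.1459, 0.1308, 0.2115, 0.1678], E[r] = 0.4093, γ^t·E[r] = 0.217535, running G = 2.733091
t=7: π = [0.1820, 0.1621, 0.1459, 0.1308, 0.2115, 0.1678], E[r] = 0.4093, γ^t·E[r] = 0.195752, running G = 2.928844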